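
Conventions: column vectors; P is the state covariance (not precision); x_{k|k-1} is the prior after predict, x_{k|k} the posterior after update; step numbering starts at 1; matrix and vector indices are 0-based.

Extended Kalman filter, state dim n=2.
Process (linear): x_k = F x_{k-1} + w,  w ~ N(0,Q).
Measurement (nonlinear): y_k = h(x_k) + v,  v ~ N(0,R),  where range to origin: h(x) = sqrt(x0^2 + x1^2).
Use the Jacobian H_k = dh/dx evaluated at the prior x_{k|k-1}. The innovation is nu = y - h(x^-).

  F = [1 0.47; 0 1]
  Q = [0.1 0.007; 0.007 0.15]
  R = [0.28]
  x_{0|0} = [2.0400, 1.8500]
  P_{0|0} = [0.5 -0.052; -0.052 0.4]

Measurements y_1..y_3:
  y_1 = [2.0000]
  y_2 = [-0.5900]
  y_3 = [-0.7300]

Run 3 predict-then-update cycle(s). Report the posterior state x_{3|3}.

step 1: x^-=[2.9095, 1.8500]  P^-=[0.6395 0.1430; 0.1430 0.5500]  H_jac=[0.8439 0.5366]  S=[1.0232]  K=[0.6024; 0.4063]  nu=[-1.4479]  x^+=[2.0373, 1.2617]  P^+=[0.2682 -0.1075; -0.1075 0.3810]
step 2: x^-=[2.6303, 1.2617]  P^-=[0.3514 0.0786; 0.0786 0.5310]  H_jac=[0.9016 0.4325]  S=[0.7263]  K=[0.4830; 0.4138]  nu=[-3.5073]  x^+=[0.9363, -0.1898]  P^+=[0.1819 -0.0665; -0.0665 0.4067]
step 3: x^-=[0.8471, -0.1898]  P^-=[0.3092 0.1316; 0.1316 0.5567]  H_jac=[0.9758 -0.2186]  S=[0.5449]  K=[0.5009; 0.0123]  nu=[-1.5981]  x^+=[0.0465, -0.2095]  P^+=[0.1725 0.1282; 0.1282 0.5566]

x_post = [0.0465, -0.2095]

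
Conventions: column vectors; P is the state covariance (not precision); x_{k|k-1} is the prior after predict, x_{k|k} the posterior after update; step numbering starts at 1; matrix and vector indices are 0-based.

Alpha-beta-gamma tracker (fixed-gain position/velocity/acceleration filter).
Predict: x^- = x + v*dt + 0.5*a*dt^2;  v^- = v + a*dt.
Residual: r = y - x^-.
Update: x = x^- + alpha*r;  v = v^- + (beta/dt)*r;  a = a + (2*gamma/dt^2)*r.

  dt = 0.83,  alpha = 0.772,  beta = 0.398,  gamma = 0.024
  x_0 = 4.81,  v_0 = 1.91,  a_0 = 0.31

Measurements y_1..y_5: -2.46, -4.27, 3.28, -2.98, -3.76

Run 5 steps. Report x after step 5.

step 1: x_pred=6.5021  r=-8.9621  x^+=-0.4166  v^+=-2.1302  a^+=-0.3144
step 2: x_pred=-2.2930  r=-1.9770  x^+=-3.8192  v^+=-3.3392  a^+=-0.4522
step 3: x_pred=-6.7465  r=10.0265  x^+=0.9940  v^+=1.0934  a^+=0.2464
step 4: x_pred=1.9864  r=-4.9664  x^+=-1.8477  v^+=-1.0835  a^+=-0.0996
step 5: x_pred=-2.7813  r=-0.9787  x^+=-3.5369  v^+=-1.6355  a^+=-0.1678

x_post = -3.5369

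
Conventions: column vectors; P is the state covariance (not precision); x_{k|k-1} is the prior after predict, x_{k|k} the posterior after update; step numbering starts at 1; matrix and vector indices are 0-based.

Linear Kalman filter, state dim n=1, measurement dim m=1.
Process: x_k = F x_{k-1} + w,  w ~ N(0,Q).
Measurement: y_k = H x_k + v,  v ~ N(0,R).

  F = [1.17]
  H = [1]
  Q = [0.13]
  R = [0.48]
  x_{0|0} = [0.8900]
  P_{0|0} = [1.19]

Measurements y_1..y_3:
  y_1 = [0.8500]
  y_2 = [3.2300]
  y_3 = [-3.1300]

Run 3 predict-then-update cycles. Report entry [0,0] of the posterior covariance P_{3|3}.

step 1: x^-=[1.0413]  P^-=[1.7590]  S=[2.2390]  K=[0.7856]  nu=[-0.1913]  x^+=[0.8910]  P^+=[0.3771]
step 2: x^-=[1.0425]  P^-=[0.6462]  S=[1.1262]  K=[0.5738]  nu=[2.1875]  x^+=[2.2977]  P^+=[0.2754]
step 3: x^-=[2.6883]  P^-=[0.5070]  S=[0.9870]  K=[0.5137]  nu=[-5.8183]  x^+=[-0.3005]  P^+=[0.2466]

P_post[0,0] = 0.2466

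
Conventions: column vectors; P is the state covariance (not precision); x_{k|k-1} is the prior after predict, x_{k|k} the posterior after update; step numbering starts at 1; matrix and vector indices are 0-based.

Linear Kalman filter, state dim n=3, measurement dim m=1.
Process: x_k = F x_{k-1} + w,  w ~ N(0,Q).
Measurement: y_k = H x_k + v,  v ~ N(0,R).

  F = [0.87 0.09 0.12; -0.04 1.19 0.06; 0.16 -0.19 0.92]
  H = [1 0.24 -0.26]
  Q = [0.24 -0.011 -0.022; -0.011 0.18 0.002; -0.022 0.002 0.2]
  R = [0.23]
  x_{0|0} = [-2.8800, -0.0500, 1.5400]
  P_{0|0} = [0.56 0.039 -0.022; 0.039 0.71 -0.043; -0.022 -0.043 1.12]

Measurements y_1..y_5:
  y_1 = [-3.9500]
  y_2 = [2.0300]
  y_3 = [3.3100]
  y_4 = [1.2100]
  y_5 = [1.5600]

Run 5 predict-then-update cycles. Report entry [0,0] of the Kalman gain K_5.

step 1: x^-=[-2.3253, 0.1481, 0.9655]  P^-=[0.6863 0.0864 0.1410; 0.0864 1.1806 -0.1386; 0.1410 -0.1386 1.1941]  S=[1.0505]  K=[0.6382; 0.3863; -0.1930]  nu=[-1.4092]  x^+=[-3.2246, -0.3963, 1.2375]  P^+=[0.2585 -0.1725 0.2704; -0.1725 1.0239 -0.0602; 0.2704 -0.0602 1.1550]
step 2: x^-=[-2.6926, -0.2683, 0.6978]  P^-=[0.4887 -0.0761 0.3680; -0.0761 1.6410 -0.2742; 0.3680 -0.2742 1.3323]  S=[0.7096]  K=[0.5281; 0.5482; -0.0623]  nu=[4.9684]  x^+=[-0.0687, 2.4552, 0.3883]  P^+=[0.2908 -0.2816 0.3913; -0.2816 1.4278 -0.2499; 0.3913 -0.2499 1.3295]
step 3: x^-=[0.2078, 2.9477, -0.1202]  P^-=[0.5230 -0.1676 0.4891; -0.1676 2.1963 -0.5865; 0.4891 -0.5865 1.6040]  S=[0.7264]  K=[0.4896; 0.7048; -0.0946]  nu=[2.3635]  x^+=[1.3650, 4.6136, -0.3438]  P^+=[0.3489 -0.4183 0.5227; -0.4183 1.8355 -0.5380; 0.5227 -0.5380 1.5975]
step 4: x^-=[1.5615, 5.4149, -0.9745]  P^-=[0.5740 -0.3016 0.6308; -0.3016 2.7460 -1.0070; 0.6308 -1.0070 1.9947]  S=[0.7499]  K=[0.4502; 0.8258; -0.1727]  nu=[-1.9045]  x^+=[0.7041, 3.8422, -0.6456]  P^+=[0.4220 -0.5804 0.6891; -0.5804 2.2346 -0.9000; 0.6891 -0.9000 1.9724]
step 5: x^-=[0.8809, 4.5053, -1.2113]  P^-=[0.6395 -0.4716 0.8146; -0.4716 3.2756 -1.5058; 0.8146 -1.5058 2.5137]  S=[0.7660]  K=[0.4105; 0.9217; -0.2615]  nu=[-0.7171]  x^+=[0.5865, 3.8443, -1.0238]  P^+=[0.5104 -0.7615 0.8969; -0.7615 2.6248 -1.3212; 0.8969 -1.3212 2.4613]

K[0,0] = 0.4105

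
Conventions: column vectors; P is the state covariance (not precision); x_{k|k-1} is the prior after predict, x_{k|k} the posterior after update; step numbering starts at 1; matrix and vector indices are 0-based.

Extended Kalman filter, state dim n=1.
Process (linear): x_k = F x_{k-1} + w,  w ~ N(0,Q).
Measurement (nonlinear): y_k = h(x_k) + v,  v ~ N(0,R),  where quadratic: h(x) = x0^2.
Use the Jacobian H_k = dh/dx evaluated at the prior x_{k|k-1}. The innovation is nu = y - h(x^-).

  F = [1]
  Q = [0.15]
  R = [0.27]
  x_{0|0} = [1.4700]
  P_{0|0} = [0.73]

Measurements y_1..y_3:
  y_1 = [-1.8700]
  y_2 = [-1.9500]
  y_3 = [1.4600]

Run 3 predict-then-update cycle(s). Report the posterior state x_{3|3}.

step 1: x^-=[1.4700]  P^-=[0.8800]  H_jac=[2.9400]  S=[7.8764]  K=[0.3285]  nu=[-4.0309]  x^+=[0.1459]  P^+=[0.0302]
step 2: x^-=[0.1459]  P^-=[0.1802]  H_jac=[0.2919]  S=[0.2854]  K=[0.1843]  nu=[-1.9713]  x^+=[-0.2174]  P^+=[0.1705]
step 3: x^-=[-0.2174]  P^-=[0.3205]  H_jac=[-0.4347]  S=[0.3306]  K=[-0.4214]  nu=[1.4128]  x^+=[-0.8128]  P^+=[0.2618]

x_post = [-0.8128]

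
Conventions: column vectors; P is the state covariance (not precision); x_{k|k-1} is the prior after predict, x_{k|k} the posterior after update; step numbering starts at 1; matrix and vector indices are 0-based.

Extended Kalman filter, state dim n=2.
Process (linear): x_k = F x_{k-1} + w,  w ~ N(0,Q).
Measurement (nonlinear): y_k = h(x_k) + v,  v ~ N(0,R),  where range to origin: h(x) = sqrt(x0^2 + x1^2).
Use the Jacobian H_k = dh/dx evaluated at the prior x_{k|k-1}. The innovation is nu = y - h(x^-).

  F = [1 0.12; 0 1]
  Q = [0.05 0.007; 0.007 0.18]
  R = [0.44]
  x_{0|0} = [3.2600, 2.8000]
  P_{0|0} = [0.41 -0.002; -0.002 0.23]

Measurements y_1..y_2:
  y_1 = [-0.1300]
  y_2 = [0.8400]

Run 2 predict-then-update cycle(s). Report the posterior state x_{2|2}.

step 1: x^-=[3.5960, 2.8000]  P^-=[0.4628 0.0326; 0.0326 0.4100]  H_jac=[0.7890 0.6144]  S=[0.9145]  K=[0.4212; 0.3036]  nu=[-4.6875]  x^+=[1.6215, 1.3770]  P^+=[0.3006 -0.0843; -0.0843 0.3257]
step 2: x^-=[1.7867, 1.3770]  P^-=[0.3350 -0.0383; -0.0383 0.5057]  H_jac=[0.7921 0.6104]  S=[0.8016]  K=[0.3019; 0.3473]  nu=[-1.4158]  x^+=[1.3593, 0.8853]  P^+=[0.2620 -0.1223; -0.1223 0.4090]

x_post = [1.3593, 0.8853]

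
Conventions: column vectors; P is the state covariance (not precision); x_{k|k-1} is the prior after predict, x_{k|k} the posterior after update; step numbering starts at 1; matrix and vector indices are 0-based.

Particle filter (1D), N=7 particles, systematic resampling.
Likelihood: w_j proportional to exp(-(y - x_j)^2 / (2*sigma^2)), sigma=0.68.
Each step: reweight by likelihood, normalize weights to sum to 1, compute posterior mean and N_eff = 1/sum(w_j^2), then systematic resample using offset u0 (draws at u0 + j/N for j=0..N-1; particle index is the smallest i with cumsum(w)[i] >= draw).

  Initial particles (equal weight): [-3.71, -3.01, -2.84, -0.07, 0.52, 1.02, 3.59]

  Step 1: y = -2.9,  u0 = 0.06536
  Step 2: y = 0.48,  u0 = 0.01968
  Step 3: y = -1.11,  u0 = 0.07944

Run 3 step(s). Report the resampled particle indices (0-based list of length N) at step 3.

resampled_idx = [0, 2, 3, 4, 4, 5, 6]

step 1: w=[0.1987, 0.3988, 0.4024, 0.0001, 0.0000, 0.0000, 0.0000]  mean=-3.0805  Neff=2.7743  idx=[0, 1, 1, 1, 2, 2, 2]
step 2: w=[0.0002, 0.0741, 0.0741, 0.0741, 0.2591, 0.2591, 0.2591]  mean=-2.8780  Neff=4.5882  idx=[1, 3, 4, 4, 5, 5, 6]
step 3: w=[0.0851, 0.0851, 0.1659, 0.1659, 0.1659, 0.1659, 0.1659]  mean=-2.8689  Neff=6.5710  idx=[0, 2, 3, 4, 4, 5, 6]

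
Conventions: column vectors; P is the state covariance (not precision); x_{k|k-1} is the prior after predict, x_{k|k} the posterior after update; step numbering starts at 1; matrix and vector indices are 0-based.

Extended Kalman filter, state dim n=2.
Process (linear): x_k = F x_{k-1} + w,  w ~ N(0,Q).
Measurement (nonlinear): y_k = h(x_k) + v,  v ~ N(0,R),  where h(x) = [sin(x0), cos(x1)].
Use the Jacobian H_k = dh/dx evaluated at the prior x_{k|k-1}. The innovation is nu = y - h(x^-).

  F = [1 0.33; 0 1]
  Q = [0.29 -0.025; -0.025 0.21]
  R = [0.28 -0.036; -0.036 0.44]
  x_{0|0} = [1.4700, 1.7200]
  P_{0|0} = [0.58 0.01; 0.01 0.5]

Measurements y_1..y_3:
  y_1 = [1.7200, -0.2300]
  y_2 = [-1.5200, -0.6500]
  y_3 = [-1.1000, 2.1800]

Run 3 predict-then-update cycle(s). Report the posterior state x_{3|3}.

x_post = [4.2748, 0.8337]

step 1: x^-=[2.0376, 1.7200]  P^-=[0.9310 0.1500; 0.1500 0.7100]  H_jac=[-0.4500 0.0000; 0.0000 -0.9889]  S=[0.4686 0.0308; 0.0308 1.1343]  K=[-0.8872 -0.1067; -0.1036 -0.6162]  nu=[0.8270, -0.0813]  x^+=[1.3126, 1.6844]  P^+=[0.5435 0.0152; 0.0152 0.2704]
step 2: x^-=[1.8684, 1.6844]  P^-=[0.8729 0.0794; 0.0794 0.4804]  H_jac=[-0.2932 0.0000; 0.0000 -0.9936]  S=[0.3551 -0.0129; -0.0129 0.9142]  K=[-0.7244 -0.0965; -0.0845 -0.5233]  nu=[-2.4760, -0.5366]  x^+=[3.7140, 2.1745]  P^+=[0.6799 0.0165; 0.0165 0.2287]
step 3: x^-=[4.4316, 2.1745]  P^-=[1.0057 0.0669; 0.0669 0.4387]  H_jac=[-0.2771 0.0000; 0.0000 -0.8232]  S=[0.3572 -0.0207; -0.0207 0.7373]  K=[-0.7858 -0.0968; -0.0805 -0.4921]  nu=[-0.1392, 2.7477]  x^+=[4.2748, 0.8337]  P^+=[0.7813 0.0174; 0.0174 0.2595]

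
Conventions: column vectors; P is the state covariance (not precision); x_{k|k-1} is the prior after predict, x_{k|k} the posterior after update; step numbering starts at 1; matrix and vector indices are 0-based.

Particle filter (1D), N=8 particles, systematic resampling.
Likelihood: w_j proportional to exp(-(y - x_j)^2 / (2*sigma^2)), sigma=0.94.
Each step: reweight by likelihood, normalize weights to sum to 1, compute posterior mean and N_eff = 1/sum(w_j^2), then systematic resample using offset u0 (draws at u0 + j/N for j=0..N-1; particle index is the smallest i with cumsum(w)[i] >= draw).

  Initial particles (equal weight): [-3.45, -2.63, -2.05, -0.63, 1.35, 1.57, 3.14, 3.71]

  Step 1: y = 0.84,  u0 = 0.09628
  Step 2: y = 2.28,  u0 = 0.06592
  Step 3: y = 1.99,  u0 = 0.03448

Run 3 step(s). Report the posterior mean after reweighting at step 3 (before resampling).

step 1: w=[0.0000, 0.0006, 0.0045, 0.1497, 0.4389, 0.3761, 0.0255, 0.0048]  mean=1.1757  Neff=2.8001  idx=[3, 4, 4, 4, 5, 5, 5, 6]
step 2: w=[0.0017, 0.1288, 0.1288, 0.1288, 0.1579, 0.1579, 0.1579, 0.1382]  mean=1.6982  Neff=6.9608  idx=[1, 2, 3, 4, 5, 5, 6, 7]
step 3: w=[0.1225, 0.1225, 0.1225, 0.1398, 0.1398, 0.1398, 0.1398, 0.0731]  mean=1.6039  Neff=7.7766  idx=[0, 1, 2, 3, 4, 5, 5, 6]

post_mean = 1.6039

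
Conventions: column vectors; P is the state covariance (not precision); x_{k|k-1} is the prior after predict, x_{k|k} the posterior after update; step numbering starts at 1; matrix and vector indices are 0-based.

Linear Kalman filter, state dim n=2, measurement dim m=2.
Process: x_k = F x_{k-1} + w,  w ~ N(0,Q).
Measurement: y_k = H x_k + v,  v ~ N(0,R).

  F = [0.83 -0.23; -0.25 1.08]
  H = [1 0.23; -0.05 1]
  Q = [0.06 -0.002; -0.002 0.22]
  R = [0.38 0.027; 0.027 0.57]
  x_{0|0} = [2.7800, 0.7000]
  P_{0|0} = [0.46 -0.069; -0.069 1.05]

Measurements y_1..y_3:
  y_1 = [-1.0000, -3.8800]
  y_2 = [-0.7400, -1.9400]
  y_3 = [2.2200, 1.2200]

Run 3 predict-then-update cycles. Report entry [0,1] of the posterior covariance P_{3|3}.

P_post[0,1] = -0.0740

step 1: x^-=[2.1464, 0.0610]  P^-=[0.4588 -0.4241; -0.4241 1.5107]  S=[0.7236 -0.0677; -0.0677 2.1243]  K=[0.4810 -0.1951; -0.0385 0.7199]  nu=[-3.1604, -3.8337]  x^+=[1.3743, -2.5771]  P^+=[0.1978 -0.0883; -0.0883 0.4049]
step 2: x^-=[1.7334, -3.1269]  P^-=[0.2514 -0.2279; -0.2279 0.7523]  S=[0.5664 -0.0378; -0.0378 1.3458]  K=[0.3401 -0.1691; -0.0591 0.5659]  nu=[-1.7543, 1.2736]  x^+=[0.9215, -2.3026]  P^+=[0.1431 -0.0801; -0.0801 0.3169]
step 3: x^-=[1.2944, -2.7172]  P^-=[0.2059 -0.1868; -0.1868 0.6419]  S=[0.5339 -0.0203; -0.0203 1.2310]  K=[0.2993 -0.1552; -0.0533 0.5281]  nu=[1.5505, 4.0019]  x^+=[1.1375, -0.6864]  P^+=[0.1266 -0.0740; -0.0740 0.2959]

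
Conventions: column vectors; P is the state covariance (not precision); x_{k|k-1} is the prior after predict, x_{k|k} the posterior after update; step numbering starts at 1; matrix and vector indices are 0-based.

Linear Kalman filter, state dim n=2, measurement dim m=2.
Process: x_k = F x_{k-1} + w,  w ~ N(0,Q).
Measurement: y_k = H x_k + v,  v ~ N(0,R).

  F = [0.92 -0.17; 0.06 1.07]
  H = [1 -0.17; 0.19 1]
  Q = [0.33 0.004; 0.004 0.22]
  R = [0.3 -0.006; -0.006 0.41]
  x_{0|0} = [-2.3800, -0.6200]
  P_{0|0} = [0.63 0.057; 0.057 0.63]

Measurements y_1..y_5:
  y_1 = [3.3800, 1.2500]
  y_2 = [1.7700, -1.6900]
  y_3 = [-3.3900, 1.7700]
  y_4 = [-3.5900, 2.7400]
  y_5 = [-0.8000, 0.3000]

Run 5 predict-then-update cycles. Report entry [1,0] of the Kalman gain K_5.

step 1: x^-=[-2.0842, -0.8062]  P^-=[0.8636 -0.0203; -0.0203 0.9509]  S=[1.1980 -0.0232; -0.0232 1.3843]  K=[0.7260 0.1160; -0.1387 0.6818]  nu=[5.3271, 2.4522]  x^+=[2.0679, 0.1269]  P^+=[0.2174 0.0019; 0.0019 0.2800]
step 2: x^-=[1.8809, 0.2599]  P^-=[0.5215 -0.0331; -0.0331 0.5416]  S=[0.8484 -0.0310; -0.0310 0.9579]  K=[0.6246 0.0891; -0.1272 0.5547]  nu=[-0.0667, -2.3073]  x^+=[1.6336, -1.0116]  P^+=[0.1864 -0.0026; -0.0026 0.2287]
step 3: x^-=[1.6749, -0.9844]  P^-=[0.4952 -0.0299; -0.0299 0.4822]  S=[0.8193 -0.0228; -0.0228 0.8987]  K=[0.6130 0.0870; -0.1218 0.5271]  nu=[-5.2322, 2.4361]  x^+=[-1.3207, 0.9373]  P^+=[0.1829 -0.0028; -0.0028 0.2174]
step 4: x^-=[-1.3744, 0.9237]  P^-=[0.4920 -0.0281; -0.0281 0.4692]  S=[0.8151 -0.0195; -0.0195 0.8862]  K=[0.6115 0.0872; -0.1199 0.5207]  nu=[-2.0586, 2.0775]  x^+=[-2.4522, 2.2523]  P^+=[0.1825 -0.0026; -0.0026 0.2147]
step 5: x^-=[-2.6389, 2.2628]  P^-=[0.4915 -0.0275; -0.0275 0.4661]  S=[0.8143 -0.0185; -0.0185 0.8834]  K=[0.6113 0.0874; -0.1193 0.5192]  nu=[2.2236, -1.4614]  x^+=[-1.4073, 1.2387]  P^+=[0.1824 -0.0025; -0.0025 0.2141]

K[1,0] = -0.1193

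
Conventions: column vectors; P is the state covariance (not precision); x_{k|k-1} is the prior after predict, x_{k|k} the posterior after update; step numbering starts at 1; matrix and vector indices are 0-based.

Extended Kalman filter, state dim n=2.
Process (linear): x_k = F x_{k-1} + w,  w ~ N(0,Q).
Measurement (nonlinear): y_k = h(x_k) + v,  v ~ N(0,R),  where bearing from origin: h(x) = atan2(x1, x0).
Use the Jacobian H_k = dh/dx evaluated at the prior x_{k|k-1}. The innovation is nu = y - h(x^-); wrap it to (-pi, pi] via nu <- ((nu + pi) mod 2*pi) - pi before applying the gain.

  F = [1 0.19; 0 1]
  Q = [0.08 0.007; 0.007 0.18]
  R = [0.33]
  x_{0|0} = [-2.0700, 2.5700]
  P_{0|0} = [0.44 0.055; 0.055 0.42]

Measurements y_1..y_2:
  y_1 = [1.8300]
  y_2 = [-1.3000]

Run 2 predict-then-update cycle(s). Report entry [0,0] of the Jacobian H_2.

step 1: x^-=[-1.5817, 2.5700]  P^-=[0.5561 0.1418; 0.1418 0.6000]  H_jac=[-0.2822 -0.1737]  S=[0.4063]  K=[-0.4469; -0.3550]  nu=[-0.2925]  x^+=[-1.4510, 2.6738]  P^+=[0.4749 0.0773; 0.0773 0.5488]
step 2: x^-=[-0.9430, 2.6738]  P^-=[0.6041 0.1886; 0.1886 0.7288]  H_jac=[-0.3326 -0.1173]  S=[0.4216]  K=[-0.5291; -0.3516]  nu=[3.0733]  x^+=[-2.5692, 1.5932]  P^+=[0.4861 0.1102; 0.1102 0.6767]

H_jac[0,0] = -0.3326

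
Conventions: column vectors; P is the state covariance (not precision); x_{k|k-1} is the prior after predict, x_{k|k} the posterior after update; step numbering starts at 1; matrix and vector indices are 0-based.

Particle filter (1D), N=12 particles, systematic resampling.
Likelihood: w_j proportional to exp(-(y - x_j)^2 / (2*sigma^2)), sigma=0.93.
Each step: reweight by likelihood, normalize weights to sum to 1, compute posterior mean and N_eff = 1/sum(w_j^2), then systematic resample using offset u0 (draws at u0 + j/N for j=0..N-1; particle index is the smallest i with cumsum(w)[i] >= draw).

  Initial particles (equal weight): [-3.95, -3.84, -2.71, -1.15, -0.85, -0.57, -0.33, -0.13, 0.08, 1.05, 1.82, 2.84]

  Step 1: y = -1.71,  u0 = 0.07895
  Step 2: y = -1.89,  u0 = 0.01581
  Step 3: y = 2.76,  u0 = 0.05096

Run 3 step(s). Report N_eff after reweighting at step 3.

N_eff = 2.8527

step 1: w=[0.0162, 0.0214, 0.1657, 0.2464, 0.1926, 0.1394, 0.0982, 0.0698, 0.0463, 0.0036, 0.0002, 0.0000]  mean=-1.1557  Neff=6.1684  idx=[2, 2, 3, 3, 3, 4, 4, 5, 5, 6, 7, 8]
step 2: w=[0.1157, 0.1157, 0.1243, 0.1243, 0.1243, 0.0913, 0.0913, 0.0623, 0.0623, 0.0418, 0.0285, 0.0181]  mean=-1.2983  Neff=9.9531  idx=[0, 0, 1, 2, 2, 3, 4, 4, 5, 6, 7, 9]
step 3: w=[0.0000, 0.0000, 0.0000, 0.0195, 0.0195, 0.0195, 0.0195, 0.0195, 0.0718, 0.0718, 0.2208, 0.5381]  mean=-0.5376  Neff=2.8527  idx=[5, 8, 9, 10, 10, 11, 11, 11, 11, 11, 11, 11]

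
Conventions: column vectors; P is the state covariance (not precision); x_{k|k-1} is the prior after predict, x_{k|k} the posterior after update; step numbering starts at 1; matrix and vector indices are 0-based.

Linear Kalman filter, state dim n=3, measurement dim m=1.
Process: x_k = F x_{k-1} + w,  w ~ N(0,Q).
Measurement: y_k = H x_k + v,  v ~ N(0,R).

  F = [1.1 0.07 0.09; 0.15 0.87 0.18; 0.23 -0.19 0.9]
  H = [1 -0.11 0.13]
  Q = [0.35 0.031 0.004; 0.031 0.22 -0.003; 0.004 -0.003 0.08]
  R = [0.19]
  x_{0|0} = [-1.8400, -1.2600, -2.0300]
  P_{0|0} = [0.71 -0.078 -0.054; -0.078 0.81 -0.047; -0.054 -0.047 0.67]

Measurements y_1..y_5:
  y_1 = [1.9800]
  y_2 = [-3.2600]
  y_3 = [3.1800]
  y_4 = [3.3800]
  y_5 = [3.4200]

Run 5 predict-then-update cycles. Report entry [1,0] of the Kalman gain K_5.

step 1: x^-=[-2.2949, -1.7376, -2.0108]  P^-=[1.1952 0.1172 0.1854; 0.1172 0.8328 -0.0620; 0.1854 -0.0620 0.6900]  S=[1.4311]  K=[0.8430; 0.0122; 0.1970]  nu=[4.3452]  x^+=[1.3680, -1.6844, -1.1547]  P^+=[0.1782 0.1024 -0.0522; 0.1024 0.8326 -0.0654; -0.0522 -0.0654 0.6345]
step 2: x^-=[1.2829, -1.4681, -0.4046]  P^-=[0.5795 0.2035 0.0138; 0.2035 0.8782 -0.0723; 0.0138 -0.0723 0.6252]  S=[0.7516]  K=[0.7436; 0.1297; 0.1372]  nu=[-4.6518]  x^+=[-2.1763, -2.0714, -1.0426]  P^+=[0.1639 0.1310 -0.0628; 0.1310 0.8655 -0.0857; -0.0628 -0.0857 0.6111]
step 3: x^-=[-2.6328, -2.3163, -1.0453]  P^-=[0.5641 0.2263 -0.0092; 0.2263 0.9026 -0.0942; -0.0092 -0.0942 0.6067]  S=[0.7258]  K=[0.7413; 0.1581; 0.1102]  nu=[5.6939]  x^+=[1.5880, -1.4158, -0.4177]  P^+=[0.1653 0.1412 -0.0685; 0.1412 0.8844 -0.1068; -0.0685 -0.1068 0.5979]
step 4: x^-=[1.6101, -1.0687, 0.2583]  P^-=[0.5660 0.2342 -0.0189; 0.2342 0.9122 -0.1145; -0.0189 -0.1145 0.6008]  S=[0.7240]  K=[0.7428; 0.1644; 0.0991]  nu=[1.6187]  x^+=[2.8125, -0.8027, 0.4188]  P^+=[0.1666 0.1458 -0.0722; 0.1458 0.8926 -0.1263; -0.0722 -0.1263 0.5937]
step 5: x^-=[3.0752, -0.2011, 1.1763]  P^-=[0.5673 0.2368 -0.0246; 0.2368 0.9132 -0.1309; -0.0246 -0.1309 0.6025]  S=[0.7238]  K=[0.7434; 0.1649; 0.0941]  nu=[0.1697]  x^+=[3.2014, -0.1731, 1.1922]  P^+=[0.1673 0.1481 -0.0752; 0.1481 0.8936 -0.1421; -0.0752 -0.1421 0.5960]

K[1,0] = 0.1649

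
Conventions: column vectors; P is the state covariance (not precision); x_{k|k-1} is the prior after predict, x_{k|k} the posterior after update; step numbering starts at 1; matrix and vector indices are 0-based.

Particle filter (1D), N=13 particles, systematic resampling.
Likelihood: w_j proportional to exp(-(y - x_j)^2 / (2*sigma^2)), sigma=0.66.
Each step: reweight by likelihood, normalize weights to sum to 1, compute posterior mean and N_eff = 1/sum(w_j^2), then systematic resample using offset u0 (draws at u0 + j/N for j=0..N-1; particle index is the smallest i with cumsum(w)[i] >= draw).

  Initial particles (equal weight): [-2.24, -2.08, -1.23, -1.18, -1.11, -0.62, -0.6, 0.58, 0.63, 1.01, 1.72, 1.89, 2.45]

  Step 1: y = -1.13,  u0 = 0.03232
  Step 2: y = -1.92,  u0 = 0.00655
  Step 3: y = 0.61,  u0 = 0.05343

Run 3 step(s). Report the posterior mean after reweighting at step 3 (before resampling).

step 1: w=[0.0475, 0.0693, 0.1931, 0.1948, 0.1953, 0.1449, 0.1415, 0.0068, 0.0056, 0.0010, 0.0000, 0.0000, 0.0000]  mean=-1.1011  Neff=6.1889  idx=[0, 1, 2, 2, 3, 3, 3, 4, 4, 5, 5, 6, 6]
step 2: w=[0.1453, 0.1587, 0.0946, 0.0946, 0.0872, 0.0872, 0.0872, 0.0770, 0.0770, 0.0235, 0.0235, 0.0221, 0.0221]  mean=-1.4236  Neff=9.9058  idx=[0, 0, 1, 1, 2, 2, 3, 4, 5, 6, 7, 8, 9]
step 3: w=[0.0002, 0.0002, 0.0006, 0.0006, 0.0538, 0.0538, 0.0538, 0.0663, 0.0663, 0.0663, 0.0879, 0.0879, 0.4620]  mean=-0.9187  Neff=3.9877  idx=[4, 6, 7, 8, 9, 10, 11, 12, 12, 12, 12, 12, 12]

post_mean = -0.9187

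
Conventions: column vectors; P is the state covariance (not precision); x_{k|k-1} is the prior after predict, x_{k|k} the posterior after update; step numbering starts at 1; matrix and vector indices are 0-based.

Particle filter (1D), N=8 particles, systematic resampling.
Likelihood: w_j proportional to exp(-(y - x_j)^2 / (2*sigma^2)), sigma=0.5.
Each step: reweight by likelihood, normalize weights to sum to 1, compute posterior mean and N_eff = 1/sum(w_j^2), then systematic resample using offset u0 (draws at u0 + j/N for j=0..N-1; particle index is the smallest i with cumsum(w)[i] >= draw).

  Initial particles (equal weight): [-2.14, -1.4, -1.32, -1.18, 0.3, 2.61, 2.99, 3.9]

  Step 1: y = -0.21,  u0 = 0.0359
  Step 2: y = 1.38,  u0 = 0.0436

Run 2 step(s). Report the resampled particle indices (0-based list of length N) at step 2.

step 1: w=[0.0007, 0.0661, 0.0955, 0.1709, 0.6669, 0.0000, 0.0000, 0.0000]  mean=-0.2215  Neff=2.0514  idx=[1, 2, 3, 4, 4, 4, 4, 4]
step 2: w=[0.0000, 0.0000, 0.0000, 0.2000, 0.2000, 0.2000, 0.2000, 0.2000]  mean=0.3000  Neff=5.0001  idx=[3, 3, 4, 5, 5, 6, 6, 7]

resampled_idx = [3, 3, 4, 5, 5, 6, 6, 7]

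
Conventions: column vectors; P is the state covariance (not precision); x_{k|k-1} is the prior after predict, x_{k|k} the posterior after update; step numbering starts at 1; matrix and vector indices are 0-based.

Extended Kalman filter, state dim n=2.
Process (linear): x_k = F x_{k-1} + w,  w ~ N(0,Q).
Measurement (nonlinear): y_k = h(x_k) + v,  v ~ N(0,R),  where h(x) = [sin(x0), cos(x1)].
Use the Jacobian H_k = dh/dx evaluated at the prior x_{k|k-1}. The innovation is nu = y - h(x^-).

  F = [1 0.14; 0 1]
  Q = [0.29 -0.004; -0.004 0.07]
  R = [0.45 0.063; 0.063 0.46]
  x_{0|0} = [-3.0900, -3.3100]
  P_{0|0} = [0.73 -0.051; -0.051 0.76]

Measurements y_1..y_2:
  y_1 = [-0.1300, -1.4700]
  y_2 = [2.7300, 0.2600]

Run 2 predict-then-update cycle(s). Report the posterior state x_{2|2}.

step 1: x^-=[-3.5534, -3.3100]  P^-=[1.0206 0.0514; 0.0514 0.8300]  H_jac=[-0.9164 0.0000; 0.0000 -0.1676]  S=[1.3071 0.0709; 0.0709 0.4833]  K=[-0.7203 0.0878; -0.0206 -0.2848]  nu=[-0.5303, -0.4841]  x^+=[-3.2140, -3.1612]  P^+=[0.3477 0.0297; 0.0297 0.7894]
step 2: x^-=[-3.6565, -3.1612]  P^-=[0.6615 0.1362; 0.1362 0.8594]  H_jac=[-0.8703 0.0000; 0.0000 -0.0196]  S=[0.9510 0.0653; 0.0653 0.4603]  K=[-0.6109 0.0809; -0.1233 -0.0191]  nu=[2.2375, 1.2598]  x^+=[-4.9215, -3.4612]  P^+=[0.3100 0.0652; 0.0652 0.8445]

x_post = [-4.9215, -3.4612]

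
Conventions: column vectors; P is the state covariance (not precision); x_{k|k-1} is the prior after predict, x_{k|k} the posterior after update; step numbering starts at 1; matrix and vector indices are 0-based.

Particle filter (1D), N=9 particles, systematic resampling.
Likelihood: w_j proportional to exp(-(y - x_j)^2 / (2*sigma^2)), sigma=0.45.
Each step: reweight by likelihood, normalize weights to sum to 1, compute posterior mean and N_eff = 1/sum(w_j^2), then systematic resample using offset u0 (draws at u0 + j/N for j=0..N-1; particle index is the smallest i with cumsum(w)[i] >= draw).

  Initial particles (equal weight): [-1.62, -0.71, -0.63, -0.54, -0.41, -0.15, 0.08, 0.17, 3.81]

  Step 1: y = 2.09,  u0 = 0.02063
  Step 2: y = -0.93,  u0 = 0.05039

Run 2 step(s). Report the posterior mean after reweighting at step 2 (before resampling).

post_mean = 0.1146

step 1: w=[0.0000, 0.0000, 0.0000, 0.0000, 0.0002, 0.0050, 0.0557, 0.1335, 0.8055]  mean=3.0952  Neff=1.4930  idx=[6, 7, 8, 8, 8, 8, 8, 8, 8]
step 2: w=[0.6151, 0.3849, 0.0000, 0.0000, 0.0000, 0.0000, 0.0000, 0.0000, 0.0000]  mean=0.1146  Neff=1.8993  idx=[0, 0, 0, 0, 0, 0, 1, 1, 1]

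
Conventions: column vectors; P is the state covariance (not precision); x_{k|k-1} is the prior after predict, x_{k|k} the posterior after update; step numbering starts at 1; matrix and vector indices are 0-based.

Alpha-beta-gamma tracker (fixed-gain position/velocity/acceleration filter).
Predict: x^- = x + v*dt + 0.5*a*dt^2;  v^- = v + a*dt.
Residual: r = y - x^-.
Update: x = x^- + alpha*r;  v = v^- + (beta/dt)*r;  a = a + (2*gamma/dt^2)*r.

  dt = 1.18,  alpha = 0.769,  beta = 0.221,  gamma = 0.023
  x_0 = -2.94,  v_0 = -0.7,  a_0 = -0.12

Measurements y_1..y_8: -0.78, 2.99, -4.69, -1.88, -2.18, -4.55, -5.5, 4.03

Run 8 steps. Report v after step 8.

step 1: x_pred=-3.8495  r=3.0695  x^+=-1.4891  v^+=-0.2667  a^+=-0.0186
step 2: x_pred=-1.8167  r=4.8067  x^+=1.8796  v^+=0.6116  a^+=0.1402
step 3: x_pred=2.6989  r=-7.3889  x^+=-2.9832  v^+=-0.6068  a^+=-0.1039
step 4: x_pred=-3.7715  r=1.8915  x^+=-2.3169  v^+=-0.3752  a^+=-0.0414
step 5: x_pred=-2.7885  r=0.6085  x^+=-2.3206  v^+=-0.3101  a^+=-0.0213
step 6: x_pred=-2.7013  r=-1.8487  x^+=-4.1229  v^+=-0.6815  a^+=-0.0824
step 7: x_pred=-4.9844  r=-0.5156  x^+=-5.3809  v^+=-0.8752  a^+=-0.0994
step 8: x_pred=-6.4829  r=10.5129  x^+=1.6015  v^+=0.9764  a^+=0.2479

v_post = 0.9764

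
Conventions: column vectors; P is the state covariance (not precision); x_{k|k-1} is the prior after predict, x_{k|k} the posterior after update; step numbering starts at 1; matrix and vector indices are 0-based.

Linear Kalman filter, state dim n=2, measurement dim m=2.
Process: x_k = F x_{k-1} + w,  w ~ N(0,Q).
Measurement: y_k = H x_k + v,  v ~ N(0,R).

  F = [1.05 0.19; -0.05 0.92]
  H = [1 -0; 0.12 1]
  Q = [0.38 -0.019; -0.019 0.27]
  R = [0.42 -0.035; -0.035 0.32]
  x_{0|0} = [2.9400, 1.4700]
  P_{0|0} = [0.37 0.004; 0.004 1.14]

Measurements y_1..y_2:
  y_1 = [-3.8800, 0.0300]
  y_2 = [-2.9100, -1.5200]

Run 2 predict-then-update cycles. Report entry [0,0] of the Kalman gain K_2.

K[0,0] = 0.6151

step 1: x^-=[3.3663, 1.2054]  P^-=[0.8307 0.1647; 0.1647 1.2355]  S=[1.2507 0.2294; 0.2294 1.6069]  K=[0.6511 0.0716; -0.0119 0.7828]  nu=[-7.2463, -1.5794]  x^+=[-1.4645, 0.0552]  P^+=[0.2709 -0.0324; -0.0324 0.2548]
step 2: x^-=[-1.5272, 0.1240]  P^-=[0.6750 -0.0197; -0.0197 0.4893]  S=[1.0950 0.0263; 0.0263 0.8143]  K=[0.6151 0.0554; -0.0324 0.5990]  nu=[-1.3828, -1.4607]  x^+=[-2.4587, -0.7063]  P^+=[0.2564 -0.0346; -0.0346 0.1970]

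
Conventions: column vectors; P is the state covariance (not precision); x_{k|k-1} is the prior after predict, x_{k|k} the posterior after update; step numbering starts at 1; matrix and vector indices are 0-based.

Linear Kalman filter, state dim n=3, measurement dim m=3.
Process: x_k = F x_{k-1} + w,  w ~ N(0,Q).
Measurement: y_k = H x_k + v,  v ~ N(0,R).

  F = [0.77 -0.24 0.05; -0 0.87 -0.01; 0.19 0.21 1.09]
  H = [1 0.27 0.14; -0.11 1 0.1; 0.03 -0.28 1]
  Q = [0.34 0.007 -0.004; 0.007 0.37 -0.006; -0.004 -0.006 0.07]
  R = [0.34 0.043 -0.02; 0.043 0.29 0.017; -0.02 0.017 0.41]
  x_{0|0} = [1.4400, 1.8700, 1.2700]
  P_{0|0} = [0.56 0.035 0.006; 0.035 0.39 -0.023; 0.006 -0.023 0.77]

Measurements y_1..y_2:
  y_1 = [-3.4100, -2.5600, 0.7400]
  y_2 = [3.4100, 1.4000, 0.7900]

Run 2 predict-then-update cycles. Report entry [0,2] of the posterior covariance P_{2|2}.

P_post[0,2] = -0.0228

step 1: x^-=[0.7235, 1.6142, 2.0506]  P^-=[0.6845 -0.0525 0.1152; -0.0525 0.6657 0.0409; 0.1152 0.0409 1.0170]  S=[1.1000 0.1273 0.2319; 0.1273 0.9913 -0.0457; 0.2319 -0.0457 1.4647]  K=[0.6487 -0.2009 -0.0063; 0.0623 0.6693 -0.0894; 0.0831 0.1518 0.6805]  nu=[-4.8564, -4.2997, -0.8803]  x^+=[-1.5574, -1.4874, 0.3954]  P^+=[0.2168 -0.0040 -0.0266; -0.0040 0.1921 0.0274; -0.0266 0.0274 0.2884]
step 2: x^-=[-0.8224, -1.2980, -0.1773]  P^-=[0.4791 -0.0344 0.0039; -0.0344 0.5149 0.0513; 0.0039 0.0513 0.4301]  S=[0.8514 0.1108 0.0407; 0.1108 0.8328 -0.0384; 0.0407 -0.0384 0.8530]  K=[0.5761 -0.1810 -0.0030; 0.0549 0.6178 -0.0849; 0.0513 0.1285 0.4909]  nu=[4.6077, 2.6253, 0.6285]  x^+=[1.3551, 0.5236, 0.7050]  P^+=[0.1925 -0.0043 -0.0228; -0.0043 0.1772 0.0243; -0.0228 0.0243 0.2099]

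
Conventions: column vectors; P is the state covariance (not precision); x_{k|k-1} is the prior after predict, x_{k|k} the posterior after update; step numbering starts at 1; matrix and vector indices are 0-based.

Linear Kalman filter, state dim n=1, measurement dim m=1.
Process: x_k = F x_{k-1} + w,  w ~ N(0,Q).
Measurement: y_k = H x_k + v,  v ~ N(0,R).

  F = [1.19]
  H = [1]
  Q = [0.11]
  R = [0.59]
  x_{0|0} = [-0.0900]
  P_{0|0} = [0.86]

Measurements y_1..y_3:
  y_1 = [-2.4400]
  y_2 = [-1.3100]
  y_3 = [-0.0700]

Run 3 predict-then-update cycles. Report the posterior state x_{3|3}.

x_post = [-1.0423]

step 1: x^-=[-0.1071]  P^-=[1.3278]  S=[1.9178]  K=[0.6924]  nu=[-2.3329]  x^+=[-1.7223]  P^+=[0.4085]
step 2: x^-=[-2.0496]  P^-=[0.6885]  S=[1.2785]  K=[0.5385]  nu=[0.7396]  x^+=[-1.6513]  P^+=[0.3177]
step 3: x^-=[-1.9650]  P^-=[0.5599]  S=[1.1499]  K=[0.4869]  nu=[1.8950]  x^+=[-1.0423]  P^+=[0.2873]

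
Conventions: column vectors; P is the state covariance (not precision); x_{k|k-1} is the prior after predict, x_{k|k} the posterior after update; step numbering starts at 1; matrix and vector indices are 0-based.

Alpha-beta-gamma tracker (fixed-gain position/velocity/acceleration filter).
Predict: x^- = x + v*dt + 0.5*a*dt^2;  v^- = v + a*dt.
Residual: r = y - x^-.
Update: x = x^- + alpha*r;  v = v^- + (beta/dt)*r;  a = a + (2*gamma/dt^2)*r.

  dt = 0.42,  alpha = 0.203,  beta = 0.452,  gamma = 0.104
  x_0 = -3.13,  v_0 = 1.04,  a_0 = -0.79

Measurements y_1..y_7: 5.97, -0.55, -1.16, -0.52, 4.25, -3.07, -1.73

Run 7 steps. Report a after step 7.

a_post = 0.6990

step 1: x_pred=-2.7629  r=8.7329  x^+=-0.9901  v^+=10.1064  a^+=9.5073
step 2: x_pred=4.0931  r=-4.6431  x^+=3.1506  v^+=9.1026  a^+=4.0324
step 3: x_pred=7.3293  r=-8.4893  x^+=5.6060  v^+=1.6600  a^+=-5.9777
step 4: x_pred=5.7760  r=-6.2960  x^+=4.4979  v^+=-7.6263  a^+=-13.4016
step 5: x_pred=0.1128  r=4.1372  x^+=0.9527  v^+=-8.8026  a^+=-8.5233
step 6: x_pred=-3.4961  r=0.4261  x^+=-3.4096  v^+=-11.9237  a^+=-8.0208
step 7: x_pred=-9.1250  r=7.3950  x^+=-7.6238  v^+=-7.3340  a^+=0.6990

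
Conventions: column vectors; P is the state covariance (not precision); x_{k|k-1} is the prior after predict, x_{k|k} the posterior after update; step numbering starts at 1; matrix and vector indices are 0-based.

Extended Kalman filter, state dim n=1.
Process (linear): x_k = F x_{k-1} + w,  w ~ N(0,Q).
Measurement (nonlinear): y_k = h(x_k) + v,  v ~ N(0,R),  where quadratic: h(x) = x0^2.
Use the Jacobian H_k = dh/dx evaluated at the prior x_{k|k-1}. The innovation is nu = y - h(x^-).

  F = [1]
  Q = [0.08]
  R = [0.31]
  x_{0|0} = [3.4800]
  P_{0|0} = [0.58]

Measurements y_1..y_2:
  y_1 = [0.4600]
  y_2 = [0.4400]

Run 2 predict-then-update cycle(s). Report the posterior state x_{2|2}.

x_post = [1.2000]

step 1: x^-=[3.4800]  P^-=[0.6600]  H_jac=[6.9600]  S=[32.2815]  K=[0.1423]  nu=[-11.6504]  x^+=[1.8222]  P^+=[0.0063]
step 2: x^-=[1.8222]  P^-=[0.0863]  H_jac=[3.6443]  S=[1.4567]  K=[0.2160]  nu=[-2.8803]  x^+=[1.2000]  P^+=[0.0184]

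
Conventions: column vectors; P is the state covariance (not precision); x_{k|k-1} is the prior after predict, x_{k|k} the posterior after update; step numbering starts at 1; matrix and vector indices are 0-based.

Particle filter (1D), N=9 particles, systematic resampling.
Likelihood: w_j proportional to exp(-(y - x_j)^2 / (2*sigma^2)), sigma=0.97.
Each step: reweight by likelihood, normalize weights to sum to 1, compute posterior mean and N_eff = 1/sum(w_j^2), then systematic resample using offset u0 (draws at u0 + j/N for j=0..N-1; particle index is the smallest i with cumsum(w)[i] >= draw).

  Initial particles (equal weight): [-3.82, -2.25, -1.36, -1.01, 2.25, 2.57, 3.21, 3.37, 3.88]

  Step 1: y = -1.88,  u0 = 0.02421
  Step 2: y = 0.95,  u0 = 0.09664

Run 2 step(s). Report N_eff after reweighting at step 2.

step 1: w=[0.0520, 0.3576, 0.3331, 0.2572, 0.0000, 0.0000, 0.0000, 0.0000, 0.0000]  mean=-1.7161  Neff=3.2500  idx=[0, 1, 1, 1, 2, 2, 2, 3, 3]
step 2: w=[0.0000, 0.0097, 0.0097, 0.0097, 0.1308, 0.1308, 0.1308, 0.2894, 0.2894]  mean=-1.1833  Neff=4.5655  idx=[4, 5, 6, 7, 7, 7, 8, 8, 8]

N_eff = 4.5655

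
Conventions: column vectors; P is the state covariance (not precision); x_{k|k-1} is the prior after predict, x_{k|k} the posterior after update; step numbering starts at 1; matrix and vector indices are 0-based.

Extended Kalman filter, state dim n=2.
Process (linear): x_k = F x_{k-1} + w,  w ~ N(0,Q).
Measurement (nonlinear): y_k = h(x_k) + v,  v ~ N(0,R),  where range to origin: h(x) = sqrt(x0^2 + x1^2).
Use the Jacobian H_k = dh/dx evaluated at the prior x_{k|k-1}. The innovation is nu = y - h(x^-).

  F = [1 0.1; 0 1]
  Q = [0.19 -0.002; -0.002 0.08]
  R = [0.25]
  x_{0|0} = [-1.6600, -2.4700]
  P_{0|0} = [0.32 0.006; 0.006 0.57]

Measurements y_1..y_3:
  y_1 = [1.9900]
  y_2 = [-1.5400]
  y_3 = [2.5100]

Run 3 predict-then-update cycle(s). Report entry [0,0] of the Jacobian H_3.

step 1: x^-=[-1.9070, -2.4700]  P^-=[0.5169 0.0610; 0.0610 0.6500]  H_jac=[-0.6111 -0.7915]  S=[0.9093]  K=[-0.4005; -0.6068]  nu=[-1.1305]  x^+=[-1.4542, -1.7840]  P^+=[0.3711 -0.1600; -0.1600 0.3152]
step 2: x^-=[-1.6326, -1.7840]  P^-=[0.5322 -0.1305; -0.1305 0.3952]  H_jac=[-0.6751 -0.7377]  S=[0.5777]  K=[-0.4554; -0.3522]  nu=[-3.9583]  x^+=[0.1699, -0.3900]  P^+=[0.4124 -0.2231; -0.2231 0.3235]
step 3: x^-=[0.1309, -0.3900]  P^-=[0.5610 -0.1928; -0.1928 0.4035]  H_jac=[0.3181 -0.9481]  S=[0.7857]  K=[0.4597; -0.5649]  nu=[2.0986]  x^+=[1.0956, -1.5756]  P^+=[0.3950 0.0113; 0.0113 0.1528]

H_jac[0,0] = 0.3181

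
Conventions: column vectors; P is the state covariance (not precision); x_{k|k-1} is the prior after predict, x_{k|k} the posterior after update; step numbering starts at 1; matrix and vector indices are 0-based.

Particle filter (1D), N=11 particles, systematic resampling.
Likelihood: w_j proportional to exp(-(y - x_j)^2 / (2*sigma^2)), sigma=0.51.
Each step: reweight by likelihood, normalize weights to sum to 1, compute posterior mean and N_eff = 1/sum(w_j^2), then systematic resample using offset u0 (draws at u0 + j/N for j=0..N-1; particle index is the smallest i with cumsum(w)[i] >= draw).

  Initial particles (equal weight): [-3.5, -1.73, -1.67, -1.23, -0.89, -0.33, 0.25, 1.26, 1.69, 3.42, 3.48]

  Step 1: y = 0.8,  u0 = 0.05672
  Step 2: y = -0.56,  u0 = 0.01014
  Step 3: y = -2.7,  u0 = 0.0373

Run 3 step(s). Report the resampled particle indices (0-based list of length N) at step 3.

step 1: w=[0.0000, 0.0000, 0.0000, 0.0002, 0.0027, 0.0560, 0.3646, 0.4342, 0.1423, 0.0000, 0.0000]  mean=0.8575  Neff=2.8999  idx=[5, 6, 6, 6, 6, 7, 7, 7, 7, 8, 8]
step 2: w=[0.4420, 0.1386, 0.1386, 0.1386, 0.1386, 0.0008, 0.0008, 0.0008, 0.0008, 0.0000, 0.0000]  mean=-0.0029  Neff=3.6727  idx=[0, 0, 0, 0, 0, 1, 1, 2, 3, 3, 4]
step 3: w=[0.1994, 0.1994, 0.1994, 0.1994, 0.1994, 0.0005, 0.0005, 0.0005, 0.0005, 0.0005, 0.0005]  mean=-0.3282  Neff=5.0319  idx=[0, 0, 1, 1, 2, 2, 2, 3, 3, 4, 4]

resampled_idx = [0, 0, 1, 1, 2, 2, 2, 3, 3, 4, 4]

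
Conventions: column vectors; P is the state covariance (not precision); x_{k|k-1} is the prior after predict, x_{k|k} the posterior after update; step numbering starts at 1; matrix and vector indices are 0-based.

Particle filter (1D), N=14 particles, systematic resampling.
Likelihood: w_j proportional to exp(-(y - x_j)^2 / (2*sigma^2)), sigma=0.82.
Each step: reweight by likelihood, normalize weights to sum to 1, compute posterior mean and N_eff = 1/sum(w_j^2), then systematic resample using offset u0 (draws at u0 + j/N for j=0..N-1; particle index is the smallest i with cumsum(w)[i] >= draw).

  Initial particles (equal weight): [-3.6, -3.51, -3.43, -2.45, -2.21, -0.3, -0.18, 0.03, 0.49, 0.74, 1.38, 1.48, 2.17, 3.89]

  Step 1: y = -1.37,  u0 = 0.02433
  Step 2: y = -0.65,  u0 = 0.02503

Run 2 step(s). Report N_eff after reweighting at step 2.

N_eff = 8.5919

step 1: w=[0.0111, 0.0148, 0.0190, 0.1875, 0.2642, 0.1906, 0.1558, 0.1039, 0.0341, 0.0163, 0.0016, 0.0011, 0.0000, 0.0000]  mean=-1.2499  Neff=5.6028  idx=[1, 3, 3, 4, 4, 4, 4, 5, 5, 5, 6, 6, 7, 8]
step 2: w=[0.0004, 0.0141, 0.0141, 0.0257, 0.0257, 0.0257, 0.0257, 0.1435, 0.1435, 0.1435, 0.1334, 0.1334, 0.1114, 0.0598]  mean=-0.4425  Neff=8.5919  idx=[2, 5, 7, 7, 8, 8, 9, 9, 10, 10, 11, 11, 12, 13]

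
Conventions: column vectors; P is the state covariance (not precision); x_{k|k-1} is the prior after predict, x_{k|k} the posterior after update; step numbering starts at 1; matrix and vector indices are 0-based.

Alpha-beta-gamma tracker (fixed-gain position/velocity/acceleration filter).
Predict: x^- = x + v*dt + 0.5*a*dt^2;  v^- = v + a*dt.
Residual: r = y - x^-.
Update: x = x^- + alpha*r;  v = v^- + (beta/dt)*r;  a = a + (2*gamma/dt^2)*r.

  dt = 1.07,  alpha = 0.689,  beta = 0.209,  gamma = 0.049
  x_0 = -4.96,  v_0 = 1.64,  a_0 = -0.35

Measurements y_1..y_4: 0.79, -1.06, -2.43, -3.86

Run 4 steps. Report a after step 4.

a_post = -0.7991

step 1: x_pred=-3.4056  r=4.1956  x^+=-0.5148  v^+=2.0850  a^+=0.0091
step 2: x_pred=1.7214  r=-2.7814  x^+=-0.1950  v^+=1.5515  a^+=-0.2289
step 3: x_pred=1.3340  r=-3.7640  x^+=-1.2594  v^+=0.5713  a^+=-0.5511
step 4: x_pred=-0.9636  r=-2.8964  x^+=-2.9592  v^+=-0.5842  a^+=-0.7991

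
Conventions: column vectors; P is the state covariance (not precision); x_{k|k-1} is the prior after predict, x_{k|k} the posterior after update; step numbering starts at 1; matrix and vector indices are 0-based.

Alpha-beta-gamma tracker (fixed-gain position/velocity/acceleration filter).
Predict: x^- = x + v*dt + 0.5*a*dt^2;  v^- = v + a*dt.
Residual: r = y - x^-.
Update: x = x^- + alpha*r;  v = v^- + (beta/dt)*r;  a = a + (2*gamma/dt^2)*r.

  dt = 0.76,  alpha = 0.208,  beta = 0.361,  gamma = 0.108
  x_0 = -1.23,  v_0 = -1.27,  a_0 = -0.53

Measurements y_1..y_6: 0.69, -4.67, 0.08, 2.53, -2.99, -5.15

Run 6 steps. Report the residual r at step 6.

resid = -8.2271

step 1: x_pred=-2.3483  r=3.0383  x^+=-1.7163  v^+=-0.2296  a^+=0.6062
step 2: x_pred=-1.7158  r=-2.9542  x^+=-2.3302  v^+=-1.1722  a^+=-0.4986
step 3: x_pred=-3.3651  r=3.4451  x^+=-2.6485  v^+=0.0853  a^+=0.7897
step 4: x_pred=-2.3556  r=4.8856  x^+=-1.3394  v^+=3.0062  a^+=2.6168
step 5: x_pred=1.7010  r=-4.6910  x^+=0.7253  v^+=2.7667  a^+=0.8625
step 6: x_pred=3.0771  r=-8.2271  x^+=1.3658  v^+=-0.4857  a^+=-2.2141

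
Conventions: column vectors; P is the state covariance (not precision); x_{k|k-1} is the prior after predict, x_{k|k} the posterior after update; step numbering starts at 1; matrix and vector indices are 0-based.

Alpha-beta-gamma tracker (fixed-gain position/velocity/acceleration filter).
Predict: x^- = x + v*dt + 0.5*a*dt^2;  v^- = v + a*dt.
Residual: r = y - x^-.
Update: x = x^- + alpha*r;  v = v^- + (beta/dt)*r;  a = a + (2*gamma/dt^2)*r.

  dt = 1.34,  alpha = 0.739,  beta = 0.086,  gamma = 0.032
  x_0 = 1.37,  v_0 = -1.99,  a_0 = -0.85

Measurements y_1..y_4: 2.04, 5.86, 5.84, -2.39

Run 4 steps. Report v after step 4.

v_post = -3.5341

step 1: x_pred=-2.0597  r=4.0997  x^+=0.9700  v^+=-2.8659  a^+=-0.7039
step 2: x_pred=-3.5023  r=9.3623  x^+=3.4165  v^+=-3.2082  a^+=-0.3702
step 3: x_pred=-1.2149  r=7.0549  x^+=3.9987  v^+=-3.2515  a^+=-0.1187
step 4: x_pred=-0.4649  r=-1.9251  x^+=-1.8875  v^+=-3.5341  a^+=-0.1873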